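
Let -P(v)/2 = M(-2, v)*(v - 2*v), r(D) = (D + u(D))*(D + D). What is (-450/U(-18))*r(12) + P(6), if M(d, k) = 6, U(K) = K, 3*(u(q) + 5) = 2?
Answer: 4672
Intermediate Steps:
u(q) = -13/3 (u(q) = -5 + (1/3)*2 = -5 + 2/3 = -13/3)
r(D) = 2*D*(-13/3 + D) (r(D) = (D - 13/3)*(D + D) = (-13/3 + D)*(2*D) = 2*D*(-13/3 + D))
P(v) = 12*v (P(v) = -12*(v - 2*v) = -12*(-v) = -(-12)*v = 12*v)
(-450/U(-18))*r(12) + P(6) = (-450/(-18))*((2/3)*12*(-13 + 3*12)) + 12*6 = (-450*(-1/18))*((2/3)*12*(-13 + 36)) + 72 = 25*((2/3)*12*23) + 72 = 25*184 + 72 = 4600 + 72 = 4672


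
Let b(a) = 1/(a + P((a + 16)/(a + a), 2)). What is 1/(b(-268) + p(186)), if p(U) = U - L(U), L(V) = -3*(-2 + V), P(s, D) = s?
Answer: 35849/26456428 ≈ 0.0013550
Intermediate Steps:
L(V) = 6 - 3*V
p(U) = -6 + 4*U (p(U) = U - (6 - 3*U) = U + (-6 + 3*U) = -6 + 4*U)
b(a) = 1/(a + (16 + a)/(2*a)) (b(a) = 1/(a + (a + 16)/(a + a)) = 1/(a + (16 + a)/((2*a))) = 1/(a + (16 + a)*(1/(2*a))) = 1/(a + (16 + a)/(2*a)))
1/(b(-268) + p(186)) = 1/(2*(-268)/(16 - 268 + 2*(-268)²) + (-6 + 4*186)) = 1/(2*(-268)/(16 - 268 + 2*71824) + (-6 + 744)) = 1/(2*(-268)/(16 - 268 + 143648) + 738) = 1/(2*(-268)/143396 + 738) = 1/(2*(-268)*(1/143396) + 738) = 1/(-134/35849 + 738) = 1/(26456428/35849) = 35849/26456428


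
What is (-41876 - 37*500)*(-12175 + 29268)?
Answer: -1032006968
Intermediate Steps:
(-41876 - 37*500)*(-12175 + 29268) = (-41876 - 18500)*17093 = -60376*17093 = -1032006968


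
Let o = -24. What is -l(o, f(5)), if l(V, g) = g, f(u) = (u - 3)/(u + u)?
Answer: -⅕ ≈ -0.20000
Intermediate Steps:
f(u) = (-3 + u)/(2*u) (f(u) = (-3 + u)/((2*u)) = (-3 + u)*(1/(2*u)) = (-3 + u)/(2*u))
-l(o, f(5)) = -(-3 + 5)/(2*5) = -2/(2*5) = -1*⅕ = -⅕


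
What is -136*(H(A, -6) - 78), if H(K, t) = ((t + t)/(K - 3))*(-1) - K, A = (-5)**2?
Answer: 153272/11 ≈ 13934.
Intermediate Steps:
A = 25
H(K, t) = -K - 2*t/(-3 + K) (H(K, t) = ((2*t)/(-3 + K))*(-1) - K = (2*t/(-3 + K))*(-1) - K = -2*t/(-3 + K) - K = -K - 2*t/(-3 + K))
-136*(H(A, -6) - 78) = -136*((-1*25**2 - 2*(-6) + 3*25)/(-3 + 25) - 78) = -136*((-1*625 + 12 + 75)/22 - 78) = -136*((-625 + 12 + 75)/22 - 78) = -136*((1/22)*(-538) - 78) = -136*(-269/11 - 78) = -136*(-1127/11) = 153272/11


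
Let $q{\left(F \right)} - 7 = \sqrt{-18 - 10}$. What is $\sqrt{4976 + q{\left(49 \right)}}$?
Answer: $\sqrt{4983 + 2 i \sqrt{7}} \approx 70.59 + 0.0375 i$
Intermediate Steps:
$q{\left(F \right)} = 7 + 2 i \sqrt{7}$ ($q{\left(F \right)} = 7 + \sqrt{-18 - 10} = 7 + \sqrt{-28} = 7 + 2 i \sqrt{7}$)
$\sqrt{4976 + q{\left(49 \right)}} = \sqrt{4976 + \left(7 + 2 i \sqrt{7}\right)} = \sqrt{4983 + 2 i \sqrt{7}}$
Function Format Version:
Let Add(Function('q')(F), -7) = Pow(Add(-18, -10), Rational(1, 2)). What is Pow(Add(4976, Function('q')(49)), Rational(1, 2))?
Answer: Pow(Add(4983, Mul(2, I, Pow(7, Rational(1, 2)))), Rational(1, 2)) ≈ Add(70.590, Mul(0.0375, I))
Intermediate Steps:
Function('q')(F) = Add(7, Mul(2, I, Pow(7, Rational(1, 2)))) (Function('q')(F) = Add(7, Pow(Add(-18, -10), Rational(1, 2))) = Add(7, Pow(-28, Rational(1, 2))) = Add(7, Mul(2, I, Pow(7, Rational(1, 2)))))
Pow(Add(4976, Function('q')(49)), Rational(1, 2)) = Pow(Add(4976, Add(7, Mul(2, I, Pow(7, Rational(1, 2))))), Rational(1, 2)) = Pow(Add(4983, Mul(2, I, Pow(7, Rational(1, 2)))), Rational(1, 2))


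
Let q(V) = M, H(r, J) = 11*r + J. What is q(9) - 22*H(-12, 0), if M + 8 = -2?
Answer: 2894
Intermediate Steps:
H(r, J) = J + 11*r
M = -10 (M = -8 - 2 = -10)
q(V) = -10
q(9) - 22*H(-12, 0) = -10 - 22*(0 + 11*(-12)) = -10 - 22*(0 - 132) = -10 - 22*(-132) = -10 + 2904 = 2894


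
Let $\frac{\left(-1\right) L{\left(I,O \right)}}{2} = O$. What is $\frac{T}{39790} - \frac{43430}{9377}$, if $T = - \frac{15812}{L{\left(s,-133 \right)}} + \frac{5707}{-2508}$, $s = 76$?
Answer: $- \frac{30348327577157}{6550333731480} \approx -4.6331$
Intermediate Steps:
$L{\left(I,O \right)} = - 2 O$
$T = - \frac{1083541}{17556}$ ($T = - \frac{15812}{\left(-2\right) \left(-133\right)} + \frac{5707}{-2508} = - \frac{15812}{266} + 5707 \left(- \frac{1}{2508}\right) = \left(-15812\right) \frac{1}{266} - \frac{5707}{2508} = - \frac{7906}{133} - \frac{5707}{2508} = - \frac{1083541}{17556} \approx -61.719$)
$\frac{T}{39790} - \frac{43430}{9377} = - \frac{1083541}{17556 \cdot 39790} - \frac{43430}{9377} = \left(- \frac{1083541}{17556}\right) \frac{1}{39790} - \frac{43430}{9377} = - \frac{1083541}{698553240} - \frac{43430}{9377} = - \frac{30348327577157}{6550333731480}$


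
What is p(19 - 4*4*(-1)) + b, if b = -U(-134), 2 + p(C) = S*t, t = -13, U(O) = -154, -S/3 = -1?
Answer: 113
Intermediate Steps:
S = 3 (S = -3*(-1) = 3)
p(C) = -41 (p(C) = -2 + 3*(-13) = -2 - 39 = -41)
b = 154 (b = -1*(-154) = 154)
p(19 - 4*4*(-1)) + b = -41 + 154 = 113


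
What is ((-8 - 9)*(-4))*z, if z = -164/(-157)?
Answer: 11152/157 ≈ 71.032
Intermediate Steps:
z = 164/157 (z = -164*(-1/157) = 164/157 ≈ 1.0446)
((-8 - 9)*(-4))*z = ((-8 - 9)*(-4))*(164/157) = -17*(-4)*(164/157) = 68*(164/157) = 11152/157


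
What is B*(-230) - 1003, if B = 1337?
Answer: -308513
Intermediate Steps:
B*(-230) - 1003 = 1337*(-230) - 1003 = -307510 - 1003 = -308513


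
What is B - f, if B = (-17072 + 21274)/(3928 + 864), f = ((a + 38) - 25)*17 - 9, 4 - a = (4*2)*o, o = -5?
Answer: -2298059/2396 ≈ -959.12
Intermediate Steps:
a = 44 (a = 4 - 4*2*(-5) = 4 - 8*(-5) = 4 - 1*(-40) = 4 + 40 = 44)
f = 960 (f = ((44 + 38) - 25)*17 - 9 = (82 - 25)*17 - 9 = 57*17 - 9 = 969 - 9 = 960)
B = 2101/2396 (B = 4202/4792 = 4202*(1/4792) = 2101/2396 ≈ 0.87688)
B - f = 2101/2396 - 1*960 = 2101/2396 - 960 = -2298059/2396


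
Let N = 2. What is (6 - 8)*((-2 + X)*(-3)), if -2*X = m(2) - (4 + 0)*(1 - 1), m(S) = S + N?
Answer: -24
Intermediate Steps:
m(S) = 2 + S (m(S) = S + 2 = 2 + S)
X = -2 (X = -((2 + 2) - (4 + 0)*(1 - 1))/2 = -(4 - 4*0)/2 = -(4 - 1*0)/2 = -(4 + 0)/2 = -½*4 = -2)
(6 - 8)*((-2 + X)*(-3)) = (6 - 8)*((-2 - 2)*(-3)) = -(-8)*(-3) = -2*12 = -24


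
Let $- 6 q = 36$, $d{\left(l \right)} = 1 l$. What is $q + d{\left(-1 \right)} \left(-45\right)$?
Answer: $39$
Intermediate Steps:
$d{\left(l \right)} = l$
$q = -6$ ($q = \left(- \frac{1}{6}\right) 36 = -6$)
$q + d{\left(-1 \right)} \left(-45\right) = -6 - -45 = -6 + 45 = 39$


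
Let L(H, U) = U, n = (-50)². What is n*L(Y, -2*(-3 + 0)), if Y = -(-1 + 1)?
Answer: 15000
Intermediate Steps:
Y = 0 (Y = -1*0 = 0)
n = 2500
n*L(Y, -2*(-3 + 0)) = 2500*(-2*(-3 + 0)) = 2500*(-2*(-3)) = 2500*6 = 15000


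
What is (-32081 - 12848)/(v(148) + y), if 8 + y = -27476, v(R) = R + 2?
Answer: 44929/27334 ≈ 1.6437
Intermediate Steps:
v(R) = 2 + R
y = -27484 (y = -8 - 27476 = -27484)
(-32081 - 12848)/(v(148) + y) = (-32081 - 12848)/((2 + 148) - 27484) = -44929/(150 - 27484) = -44929/(-27334) = -44929*(-1/27334) = 44929/27334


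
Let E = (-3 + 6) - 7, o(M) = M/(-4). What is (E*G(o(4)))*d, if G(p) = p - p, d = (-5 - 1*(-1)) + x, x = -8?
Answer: 0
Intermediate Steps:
o(M) = -M/4 (o(M) = M*(-¼) = -M/4)
d = -12 (d = (-5 - 1*(-1)) - 8 = (-5 + 1) - 8 = -4 - 8 = -12)
G(p) = 0
E = -4 (E = 3 - 7 = -4)
(E*G(o(4)))*d = -4*0*(-12) = 0*(-12) = 0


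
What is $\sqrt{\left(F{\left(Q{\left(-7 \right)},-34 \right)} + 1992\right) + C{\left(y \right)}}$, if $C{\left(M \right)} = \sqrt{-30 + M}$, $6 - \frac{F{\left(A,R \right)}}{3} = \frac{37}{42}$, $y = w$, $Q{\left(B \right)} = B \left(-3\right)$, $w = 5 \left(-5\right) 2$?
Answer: $\frac{\sqrt{393442 + 784 i \sqrt{5}}}{14} \approx 44.804 + 0.099816 i$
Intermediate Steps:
$w = -50$ ($w = \left(-25\right) 2 = -50$)
$Q{\left(B \right)} = - 3 B$
$y = -50$
$F{\left(A,R \right)} = \frac{215}{14}$ ($F{\left(A,R \right)} = 18 - 3 \cdot \frac{37}{42} = 18 - 3 \cdot 37 \cdot \frac{1}{42} = 18 - \frac{37}{14} = \frac{215}{14}$)
$\sqrt{\left(F{\left(Q{\left(-7 \right)},-34 \right)} + 1992\right) + C{\left(y \right)}} = \sqrt{\left(\frac{215}{14} + 1992\right) + \sqrt{-30 - 50}} = \sqrt{\frac{28103}{14} + \sqrt{-80}} = \sqrt{\frac{28103}{14} + 4 i \sqrt{5}}$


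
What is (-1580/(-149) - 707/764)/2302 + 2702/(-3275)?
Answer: -704452055669/858215295800 ≈ -0.82083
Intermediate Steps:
(-1580/(-149) - 707/764)/2302 + 2702/(-3275) = (-1580*(-1/149) - 707*1/764)*(1/2302) + 2702*(-1/3275) = (1580/149 - 707/764)*(1/2302) - 2702/3275 = (1101777/113836)*(1/2302) - 2702/3275 = 1101777/262050472 - 2702/3275 = -704452055669/858215295800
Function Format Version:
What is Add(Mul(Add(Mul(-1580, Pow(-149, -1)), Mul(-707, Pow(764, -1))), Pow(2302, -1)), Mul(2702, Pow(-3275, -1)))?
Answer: Rational(-704452055669, 858215295800) ≈ -0.82083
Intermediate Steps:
Add(Mul(Add(Mul(-1580, Pow(-149, -1)), Mul(-707, Pow(764, -1))), Pow(2302, -1)), Mul(2702, Pow(-3275, -1))) = Add(Mul(Add(Mul(-1580, Rational(-1, 149)), Mul(-707, Rational(1, 764))), Rational(1, 2302)), Mul(2702, Rational(-1, 3275))) = Add(Mul(Add(Rational(1580, 149), Rational(-707, 764)), Rational(1, 2302)), Rational(-2702, 3275)) = Add(Mul(Rational(1101777, 113836), Rational(1, 2302)), Rational(-2702, 3275)) = Add(Rational(1101777, 262050472), Rational(-2702, 3275)) = Rational(-704452055669, 858215295800)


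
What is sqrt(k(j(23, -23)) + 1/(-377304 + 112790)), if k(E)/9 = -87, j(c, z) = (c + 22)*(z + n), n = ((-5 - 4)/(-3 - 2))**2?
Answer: I*sqrt(54784675065982)/264514 ≈ 27.982*I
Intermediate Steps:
n = 81/25 (n = (-9/(-5))**2 = (-9*(-1/5))**2 = (9/5)**2 = 81/25 ≈ 3.2400)
j(c, z) = (22 + c)*(81/25 + z) (j(c, z) = (c + 22)*(z + 81/25) = (22 + c)*(81/25 + z))
k(E) = -783 (k(E) = 9*(-87) = -783)
sqrt(k(j(23, -23)) + 1/(-377304 + 112790)) = sqrt(-783 + 1/(-377304 + 112790)) = sqrt(-783 + 1/(-264514)) = sqrt(-783 - 1/264514) = sqrt(-207114463/264514) = I*sqrt(54784675065982)/264514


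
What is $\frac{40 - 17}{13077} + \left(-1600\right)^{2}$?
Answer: $\frac{33477120023}{13077} \approx 2.56 \cdot 10^{6}$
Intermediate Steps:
$\frac{40 - 17}{13077} + \left(-1600\right)^{2} = \frac{40 - 17}{13077} + 2560000 = \frac{1}{13077} \cdot 23 + 2560000 = \frac{23}{13077} + 2560000 = \frac{33477120023}{13077}$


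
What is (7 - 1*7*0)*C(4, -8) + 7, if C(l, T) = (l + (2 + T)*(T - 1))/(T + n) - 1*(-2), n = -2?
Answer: -98/5 ≈ -19.600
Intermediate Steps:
C(l, T) = 2 + (l + (-1 + T)*(2 + T))/(-2 + T) (C(l, T) = (l + (2 + T)*(T - 1))/(T - 2) - 1*(-2) = (l + (2 + T)*(-1 + T))/(-2 + T) + 2 = (l + (-1 + T)*(2 + T))/(-2 + T) + 2 = 2 + (l + (-1 + T)*(2 + T))/(-2 + T))
(7 - 1*7*0)*C(4, -8) + 7 = (7 - 1*7*0)*((-6 + 4 + (-8)**2 + 3*(-8))/(-2 - 8)) + 7 = (7 - 7*0)*((-6 + 4 + 64 - 24)/(-10)) + 7 = (7 + 0)*(-1/10*38) + 7 = 7*(-19/5) + 7 = -133/5 + 7 = -98/5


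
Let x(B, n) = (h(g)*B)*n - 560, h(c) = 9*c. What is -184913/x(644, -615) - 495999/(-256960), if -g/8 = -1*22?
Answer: 3890215618561/2015079035200 ≈ 1.9306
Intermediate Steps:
g = 176 (g = -(-8)*22 = -8*(-22) = 176)
x(B, n) = -560 + 1584*B*n (x(B, n) = ((9*176)*B)*n - 560 = (1584*B)*n - 560 = 1584*B*n - 560 = -560 + 1584*B*n)
-184913/x(644, -615) - 495999/(-256960) = -184913/(-560 + 1584*644*(-615)) - 495999/(-256960) = -184913/(-560 - 627359040) - 495999*(-1/256960) = -184913/(-627359600) + 495999/256960 = -184913*(-1/627359600) + 495999/256960 = 184913/627359600 + 495999/256960 = 3890215618561/2015079035200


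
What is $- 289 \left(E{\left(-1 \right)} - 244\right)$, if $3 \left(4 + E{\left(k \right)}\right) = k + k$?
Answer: $\frac{215594}{3} \approx 71865.0$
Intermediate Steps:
$E{\left(k \right)} = -4 + \frac{2 k}{3}$ ($E{\left(k \right)} = -4 + \frac{k + k}{3} = -4 + \frac{2 k}{3}$)
$- 289 \left(E{\left(-1 \right)} - 244\right) = - 289 \left(\left(-4 + \frac{2}{3} \left(-1\right)\right) - 244\right) = - 289 \left(\left(-4 - \frac{2}{3}\right) - 244\right) = - 289 \left(- \frac{14}{3} - 244\right) = \left(-289\right) \left(- \frac{746}{3}\right) = \frac{215594}{3}$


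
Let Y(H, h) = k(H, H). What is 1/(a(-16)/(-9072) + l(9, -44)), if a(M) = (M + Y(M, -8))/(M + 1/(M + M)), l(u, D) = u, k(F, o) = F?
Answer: 290871/2617775 ≈ 0.11111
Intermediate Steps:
Y(H, h) = H
a(M) = 2*M/(M + 1/(2*M)) (a(M) = (M + M)/(M + 1/(M + M)) = (2*M)/(M + 1/(2*M)) = 2*M/(M + 1/(2*M)))
1/(a(-16)/(-9072) + l(9, -44)) = 1/((4*(-16)²/(1 + 2*(-16)²))/(-9072) + 9) = 1/((4*256/(1 + 2*256))*(-1/9072) + 9) = 1/((4*256/(1 + 512))*(-1/9072) + 9) = 1/((4*256/513)*(-1/9072) + 9) = 1/((4*256*(1/513))*(-1/9072) + 9) = 1/((1024/513)*(-1/9072) + 9) = 1/(-64/290871 + 9) = 1/(2617775/290871) = 290871/2617775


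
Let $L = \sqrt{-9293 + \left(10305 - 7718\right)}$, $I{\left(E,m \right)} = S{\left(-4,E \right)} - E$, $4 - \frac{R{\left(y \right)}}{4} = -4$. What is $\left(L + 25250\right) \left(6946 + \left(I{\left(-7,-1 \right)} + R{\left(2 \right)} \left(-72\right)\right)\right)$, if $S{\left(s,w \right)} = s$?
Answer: $117286250 + 4645 i \sqrt{6706} \approx 1.1729 \cdot 10^{8} + 3.8038 \cdot 10^{5} i$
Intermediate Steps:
$R{\left(y \right)} = 32$ ($R{\left(y \right)} = 16 - -16 = 16 + 16 = 32$)
$I{\left(E,m \right)} = -4 - E$
$L = i \sqrt{6706}$ ($L = \sqrt{-9293 + 2587} = \sqrt{-6706} = i \sqrt{6706} \approx 81.89 i$)
$\left(L + 25250\right) \left(6946 + \left(I{\left(-7,-1 \right)} + R{\left(2 \right)} \left(-72\right)\right)\right) = \left(i \sqrt{6706} + 25250\right) \left(6946 + \left(\left(-4 - -7\right) + 32 \left(-72\right)\right)\right) = \left(25250 + i \sqrt{6706}\right) \left(6946 + \left(\left(-4 + 7\right) - 2304\right)\right) = \left(25250 + i \sqrt{6706}\right) \left(6946 + \left(3 - 2304\right)\right) = \left(25250 + i \sqrt{6706}\right) \left(6946 - 2301\right) = \left(25250 + i \sqrt{6706}\right) 4645 = 117286250 + 4645 i \sqrt{6706}$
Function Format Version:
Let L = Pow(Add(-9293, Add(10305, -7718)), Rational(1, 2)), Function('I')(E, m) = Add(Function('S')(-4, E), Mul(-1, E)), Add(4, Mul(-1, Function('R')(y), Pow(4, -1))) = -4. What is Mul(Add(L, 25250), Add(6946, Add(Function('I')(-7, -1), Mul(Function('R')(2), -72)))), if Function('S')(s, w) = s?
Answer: Add(117286250, Mul(4645, I, Pow(6706, Rational(1, 2)))) ≈ Add(1.1729e+8, Mul(3.8038e+5, I))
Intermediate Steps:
Function('R')(y) = 32 (Function('R')(y) = Add(16, Mul(-4, -4)) = Add(16, 16) = 32)
Function('I')(E, m) = Add(-4, Mul(-1, E))
L = Mul(I, Pow(6706, Rational(1, 2))) (L = Pow(Add(-9293, 2587), Rational(1, 2)) = Pow(-6706, Rational(1, 2)) = Mul(I, Pow(6706, Rational(1, 2))) ≈ Mul(81.890, I))
Mul(Add(L, 25250), Add(6946, Add(Function('I')(-7, -1), Mul(Function('R')(2), -72)))) = Mul(Add(Mul(I, Pow(6706, Rational(1, 2))), 25250), Add(6946, Add(Add(-4, Mul(-1, -7)), Mul(32, -72)))) = Mul(Add(25250, Mul(I, Pow(6706, Rational(1, 2)))), Add(6946, Add(Add(-4, 7), -2304))) = Mul(Add(25250, Mul(I, Pow(6706, Rational(1, 2)))), Add(6946, Add(3, -2304))) = Mul(Add(25250, Mul(I, Pow(6706, Rational(1, 2)))), Add(6946, -2301)) = Mul(Add(25250, Mul(I, Pow(6706, Rational(1, 2)))), 4645) = Add(117286250, Mul(4645, I, Pow(6706, Rational(1, 2))))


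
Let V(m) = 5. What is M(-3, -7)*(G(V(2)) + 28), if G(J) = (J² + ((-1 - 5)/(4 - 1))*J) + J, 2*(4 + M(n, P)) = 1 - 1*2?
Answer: -216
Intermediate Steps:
M(n, P) = -9/2 (M(n, P) = -4 + (1 - 1*2)/2 = -4 + (1 - 2)/2 = -4 + (½)*(-1) = -4 - ½ = -9/2)
G(J) = J² - J (G(J) = (J² + (-6/3)*J) + J = (J² + (-6*⅓)*J) + J = (J² - 2*J) + J = J² - J)
M(-3, -7)*(G(V(2)) + 28) = -9*(5*(-1 + 5) + 28)/2 = -9*(5*4 + 28)/2 = -9*(20 + 28)/2 = -9/2*48 = -216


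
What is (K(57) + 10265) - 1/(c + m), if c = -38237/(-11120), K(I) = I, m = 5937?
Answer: 681847330874/66057677 ≈ 10322.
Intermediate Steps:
c = 38237/11120 (c = -38237*(-1/11120) = 38237/11120 ≈ 3.4386)
(K(57) + 10265) - 1/(c + m) = (57 + 10265) - 1/(38237/11120 + 5937) = 10322 - 1/66057677/11120 = 10322 - 1*11120/66057677 = 10322 - 11120/66057677 = 681847330874/66057677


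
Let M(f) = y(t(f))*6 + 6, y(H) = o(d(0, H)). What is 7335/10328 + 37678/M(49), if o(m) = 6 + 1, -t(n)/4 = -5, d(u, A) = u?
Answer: 12171577/15492 ≈ 785.67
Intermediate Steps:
t(n) = 20 (t(n) = -4*(-5) = 20)
o(m) = 7
y(H) = 7
M(f) = 48 (M(f) = 7*6 + 6 = 42 + 6 = 48)
7335/10328 + 37678/M(49) = 7335/10328 + 37678/48 = 7335*(1/10328) + 37678*(1/48) = 7335/10328 + 18839/24 = 12171577/15492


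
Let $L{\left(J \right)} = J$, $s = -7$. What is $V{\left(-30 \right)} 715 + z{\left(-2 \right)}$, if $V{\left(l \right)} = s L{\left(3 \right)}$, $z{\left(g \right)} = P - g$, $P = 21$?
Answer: $-14992$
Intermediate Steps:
$z{\left(g \right)} = 21 - g$
$V{\left(l \right)} = -21$ ($V{\left(l \right)} = \left(-7\right) 3 = -21$)
$V{\left(-30 \right)} 715 + z{\left(-2 \right)} = \left(-21\right) 715 + \left(21 - -2\right) = -15015 + \left(21 + 2\right) = -15015 + 23 = -14992$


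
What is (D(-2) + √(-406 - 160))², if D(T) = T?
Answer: (2 - I*√566)² ≈ -562.0 - 95.163*I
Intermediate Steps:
(D(-2) + √(-406 - 160))² = (-2 + √(-406 - 160))² = (-2 + √(-566))² = (-2 + I*√566)²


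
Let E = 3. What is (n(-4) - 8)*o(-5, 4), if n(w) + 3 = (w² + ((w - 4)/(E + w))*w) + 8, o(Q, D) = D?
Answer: -76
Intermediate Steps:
n(w) = 5 + w² + w*(-4 + w)/(3 + w) (n(w) = -3 + ((w² + ((w - 4)/(3 + w))*w) + 8) = -3 + ((w² + ((-4 + w)/(3 + w))*w) + 8) = -3 + ((w² + w*(-4 + w)/(3 + w)) + 8) = -3 + (8 + w² + w*(-4 + w)/(3 + w)) = 5 + w² + w*(-4 + w)/(3 + w))
(n(-4) - 8)*o(-5, 4) = ((15 - 4 + (-4)³ + 4*(-4)²)/(3 - 4) - 8)*4 = ((15 - 4 - 64 + 4*16)/(-1) - 8)*4 = (-(15 - 4 - 64 + 64) - 8)*4 = (-1*11 - 8)*4 = (-11 - 8)*4 = -19*4 = -76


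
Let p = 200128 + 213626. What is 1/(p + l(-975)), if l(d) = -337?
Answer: 1/413417 ≈ 2.4189e-6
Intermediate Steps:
p = 413754
1/(p + l(-975)) = 1/(413754 - 337) = 1/413417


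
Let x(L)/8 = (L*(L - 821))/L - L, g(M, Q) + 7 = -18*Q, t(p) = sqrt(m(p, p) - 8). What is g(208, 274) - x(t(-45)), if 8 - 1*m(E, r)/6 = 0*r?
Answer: 1629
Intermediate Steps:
m(E, r) = 48 (m(E, r) = 48 - 0*r = 48 - 6*0 = 48 + 0 = 48)
t(p) = 2*sqrt(10) (t(p) = sqrt(48 - 8) = sqrt(40) = 2*sqrt(10))
g(M, Q) = -7 - 18*Q
x(L) = -6568 (x(L) = 8*((L*(L - 821))/L - L) = 8*((L*(-821 + L))/L - L) = 8*((-821 + L) - L) = 8*(-821) = -6568)
g(208, 274) - x(t(-45)) = (-7 - 18*274) - 1*(-6568) = (-7 - 4932) + 6568 = -4939 + 6568 = 1629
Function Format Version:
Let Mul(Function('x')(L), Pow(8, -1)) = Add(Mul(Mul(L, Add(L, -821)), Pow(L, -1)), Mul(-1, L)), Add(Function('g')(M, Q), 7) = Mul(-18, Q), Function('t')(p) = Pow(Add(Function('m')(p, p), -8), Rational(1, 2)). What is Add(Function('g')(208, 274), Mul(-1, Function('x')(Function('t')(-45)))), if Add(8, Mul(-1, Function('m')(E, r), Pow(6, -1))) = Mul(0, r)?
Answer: 1629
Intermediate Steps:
Function('m')(E, r) = 48 (Function('m')(E, r) = Add(48, Mul(-6, Mul(0, r))) = Add(48, Mul(-6, 0)) = Add(48, 0) = 48)
Function('t')(p) = Mul(2, Pow(10, Rational(1, 2))) (Function('t')(p) = Pow(Add(48, -8), Rational(1, 2)) = Pow(40, Rational(1, 2)) = Mul(2, Pow(10, Rational(1, 2))))
Function('g')(M, Q) = Add(-7, Mul(-18, Q))
Function('x')(L) = -6568 (Function('x')(L) = Mul(8, Add(Mul(Mul(L, Add(L, -821)), Pow(L, -1)), Mul(-1, L))) = Mul(8, Add(Mul(Mul(L, Add(-821, L)), Pow(L, -1)), Mul(-1, L))) = Mul(8, Add(Add(-821, L), Mul(-1, L))) = Mul(8, -821) = -6568)
Add(Function('g')(208, 274), Mul(-1, Function('x')(Function('t')(-45)))) = Add(Add(-7, Mul(-18, 274)), Mul(-1, -6568)) = Add(Add(-7, -4932), 6568) = Add(-4939, 6568) = 1629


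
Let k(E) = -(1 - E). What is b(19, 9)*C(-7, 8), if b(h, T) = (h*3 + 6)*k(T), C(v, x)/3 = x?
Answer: 12096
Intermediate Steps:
C(v, x) = 3*x
k(E) = -1 + E
b(h, T) = (-1 + T)*(6 + 3*h) (b(h, T) = (h*3 + 6)*(-1 + T) = (3*h + 6)*(-1 + T) = (6 + 3*h)*(-1 + T) = (-1 + T)*(6 + 3*h))
b(19, 9)*C(-7, 8) = (3*(-1 + 9)*(2 + 19))*(3*8) = (3*8*21)*24 = 504*24 = 12096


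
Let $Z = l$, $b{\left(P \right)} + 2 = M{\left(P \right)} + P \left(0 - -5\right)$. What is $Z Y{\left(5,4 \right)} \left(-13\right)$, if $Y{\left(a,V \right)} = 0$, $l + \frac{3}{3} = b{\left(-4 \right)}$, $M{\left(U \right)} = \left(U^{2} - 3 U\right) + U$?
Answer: $0$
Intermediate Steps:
$M{\left(U \right)} = U^{2} - 2 U$
$b{\left(P \right)} = -2 + 5 P + P \left(-2 + P\right)$ ($b{\left(P \right)} = -2 + \left(P \left(-2 + P\right) + P \left(0 - -5\right)\right) = -2 + \left(P \left(-2 + P\right) + P \left(0 + 5\right)\right) = -2 + \left(P \left(-2 + P\right) + P 5\right) = -2 + \left(P \left(-2 + P\right) + 5 P\right) = -2 + \left(5 P + P \left(-2 + P\right)\right) = -2 + 5 P + P \left(-2 + P\right)$)
$l = 1$ ($l = -1 + \left(-2 + \left(-4\right)^{2} + 3 \left(-4\right)\right) = -1 - -2 = -1 + 2 = 1$)
$Z = 1$
$Z Y{\left(5,4 \right)} \left(-13\right) = 1 \cdot 0 \left(-13\right) = 0 \left(-13\right) = 0$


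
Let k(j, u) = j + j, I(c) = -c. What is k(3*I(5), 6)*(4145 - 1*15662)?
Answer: 345510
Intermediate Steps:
k(j, u) = 2*j
k(3*I(5), 6)*(4145 - 1*15662) = (2*(3*(-1*5)))*(4145 - 1*15662) = (2*(3*(-5)))*(4145 - 15662) = (2*(-15))*(-11517) = -30*(-11517) = 345510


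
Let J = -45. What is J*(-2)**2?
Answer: -180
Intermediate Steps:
J*(-2)**2 = -45*(-2)**2 = -45*4 = -180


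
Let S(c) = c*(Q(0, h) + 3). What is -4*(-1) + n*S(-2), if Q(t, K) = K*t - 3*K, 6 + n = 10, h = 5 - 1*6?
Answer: -44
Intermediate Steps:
h = -1 (h = 5 - 6 = -1)
n = 4 (n = -6 + 10 = 4)
Q(t, K) = -3*K + K*t
S(c) = 6*c (S(c) = c*(-(-3 + 0) + 3) = c*(-1*(-3) + 3) = c*(3 + 3) = c*6 = 6*c)
-4*(-1) + n*S(-2) = -4*(-1) + 4*(6*(-2)) = 4 + 4*(-12) = 4 - 48 = -44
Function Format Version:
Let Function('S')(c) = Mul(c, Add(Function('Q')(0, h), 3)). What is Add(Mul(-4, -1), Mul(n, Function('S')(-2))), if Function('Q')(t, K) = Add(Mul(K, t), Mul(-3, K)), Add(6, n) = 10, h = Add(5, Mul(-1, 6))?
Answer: -44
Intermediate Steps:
h = -1 (h = Add(5, -6) = -1)
n = 4 (n = Add(-6, 10) = 4)
Function('Q')(t, K) = Add(Mul(-3, K), Mul(K, t))
Function('S')(c) = Mul(6, c) (Function('S')(c) = Mul(c, Add(Mul(-1, Add(-3, 0)), 3)) = Mul(c, Add(Mul(-1, -3), 3)) = Mul(c, Add(3, 3)) = Mul(c, 6) = Mul(6, c))
Add(Mul(-4, -1), Mul(n, Function('S')(-2))) = Add(Mul(-4, -1), Mul(4, Mul(6, -2))) = Add(4, Mul(4, -12)) = Add(4, -48) = -44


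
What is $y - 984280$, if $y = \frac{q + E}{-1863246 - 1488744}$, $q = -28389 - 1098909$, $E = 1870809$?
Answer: $- \frac{1099765820237}{1117330} \approx -9.8428 \cdot 10^{5}$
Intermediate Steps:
$q = -1127298$ ($q = -28389 - 1098909 = -1127298$)
$y = - \frac{247837}{1117330}$ ($y = \frac{-1127298 + 1870809}{-1863246 - 1488744} = \frac{743511}{-3351990} = 743511 \left(- \frac{1}{3351990}\right) = - \frac{247837}{1117330} \approx -0.22181$)
$y - 984280 = - \frac{247837}{1117330} - 984280 = - \frac{1099765820237}{1117330}$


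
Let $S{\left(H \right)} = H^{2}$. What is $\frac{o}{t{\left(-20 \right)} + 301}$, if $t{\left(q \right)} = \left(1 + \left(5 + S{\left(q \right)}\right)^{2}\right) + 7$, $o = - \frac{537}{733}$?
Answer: $- \frac{179}{40152274} \approx -4.458 \cdot 10^{-6}$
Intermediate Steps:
$o = - \frac{537}{733}$ ($o = \left(-537\right) \frac{1}{733} = - \frac{537}{733} \approx -0.73261$)
$t{\left(q \right)} = 8 + \left(5 + q^{2}\right)^{2}$ ($t{\left(q \right)} = \left(1 + \left(5 + q^{2}\right)^{2}\right) + 7 = 8 + \left(5 + q^{2}\right)^{2}$)
$\frac{o}{t{\left(-20 \right)} + 301} = - \frac{537}{733 \left(\left(8 + \left(5 + \left(-20\right)^{2}\right)^{2}\right) + 301\right)} = - \frac{537}{733 \left(\left(8 + \left(5 + 400\right)^{2}\right) + 301\right)} = - \frac{537}{733 \left(\left(8 + 405^{2}\right) + 301\right)} = - \frac{537}{733 \left(\left(8 + 164025\right) + 301\right)} = - \frac{537}{733 \left(164033 + 301\right)} = - \frac{537}{733 \cdot 164334} = \left(- \frac{537}{733}\right) \frac{1}{164334} = - \frac{179}{40152274}$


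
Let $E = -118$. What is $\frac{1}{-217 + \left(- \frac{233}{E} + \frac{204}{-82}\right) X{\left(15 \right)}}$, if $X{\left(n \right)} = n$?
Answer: $- \frac{4838}{1087091} \approx -0.0044504$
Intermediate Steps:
$\frac{1}{-217 + \left(- \frac{233}{E} + \frac{204}{-82}\right) X{\left(15 \right)}} = \frac{1}{-217 + \left(- \frac{233}{-118} + \frac{204}{-82}\right) 15} = \frac{1}{-217 + \left(\left(-233\right) \left(- \frac{1}{118}\right) + 204 \left(- \frac{1}{82}\right)\right) 15} = \frac{1}{-217 + \left(\frac{233}{118} - \frac{102}{41}\right) 15} = \frac{1}{-217 - \frac{37245}{4838}} = \frac{1}{- \frac{1087091}{4838}} = - \frac{4838}{1087091}$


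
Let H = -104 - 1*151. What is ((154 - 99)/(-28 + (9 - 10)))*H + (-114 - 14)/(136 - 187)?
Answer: 718987/1479 ≈ 486.13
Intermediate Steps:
H = -255 (H = -104 - 151 = -255)
((154 - 99)/(-28 + (9 - 10)))*H + (-114 - 14)/(136 - 187) = ((154 - 99)/(-28 + (9 - 10)))*(-255) + (-114 - 14)/(136 - 187) = (55/(-28 - 1))*(-255) - 128/(-51) = (55/(-29))*(-255) - 128*(-1/51) = (55*(-1/29))*(-255) + 128/51 = -55/29*(-255) + 128/51 = 14025/29 + 128/51 = 718987/1479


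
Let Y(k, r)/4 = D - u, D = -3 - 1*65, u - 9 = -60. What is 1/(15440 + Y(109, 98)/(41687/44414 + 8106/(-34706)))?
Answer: 77626367/1191064149672 ≈ 6.5174e-5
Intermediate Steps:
u = -51 (u = 9 - 60 = -51)
D = -68 (D = -3 - 65 = -68)
Y(k, r) = -68 (Y(k, r) = 4*(-68 - 1*(-51)) = 4*(-68 + 51) = 4*(-17) = -68)
1/(15440 + Y(109, 98)/(41687/44414 + 8106/(-34706))) = 1/(15440 - 68/(41687/44414 + 8106/(-34706))) = 1/(15440 - 68/(41687*(1/44414) + 8106*(-1/34706))) = 1/(15440 - 68/(41687/44414 - 579/2479)) = 1/(15440 - 68/77626367/110102306) = 1/(15440 - 68*110102306/77626367) = 1/(15440 - 7486956808/77626367) = 1/(1191064149672/77626367) = 77626367/1191064149672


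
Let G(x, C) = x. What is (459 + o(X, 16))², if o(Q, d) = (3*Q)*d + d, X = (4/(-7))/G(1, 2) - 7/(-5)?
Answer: 324612289/1225 ≈ 2.6499e+5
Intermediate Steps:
X = 29/35 (X = (4/(-7))/1 - 7/(-5) = (4*(-⅐))*1 - 7*(-⅕) = -4/7*1 + 7/5 = -4/7 + 7/5 = 29/35 ≈ 0.82857)
o(Q, d) = d + 3*Q*d (o(Q, d) = 3*Q*d + d = d + 3*Q*d)
(459 + o(X, 16))² = (459 + 16*(1 + 3*(29/35)))² = (459 + 16*(1 + 87/35))² = (459 + 16*(122/35))² = (459 + 1952/35)² = (18017/35)² = 324612289/1225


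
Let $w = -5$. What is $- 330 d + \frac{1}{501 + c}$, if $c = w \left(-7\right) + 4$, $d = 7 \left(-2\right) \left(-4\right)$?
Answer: $- \frac{9979199}{540} \approx -18480.0$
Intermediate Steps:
$d = 56$ ($d = \left(-14\right) \left(-4\right) = 56$)
$c = 39$ ($c = \left(-5\right) \left(-7\right) + 4 = 35 + 4 = 39$)
$- 330 d + \frac{1}{501 + c} = \left(-330\right) 56 + \frac{1}{501 + 39} = -18480 + \frac{1}{540} = - \frac{9979199}{540}$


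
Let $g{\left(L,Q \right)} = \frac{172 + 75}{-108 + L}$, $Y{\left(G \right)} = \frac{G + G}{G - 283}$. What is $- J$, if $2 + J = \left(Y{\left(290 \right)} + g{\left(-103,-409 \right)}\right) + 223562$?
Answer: $- \frac{330318771}{1477} \approx -2.2364 \cdot 10^{5}$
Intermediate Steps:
$Y{\left(G \right)} = \frac{2 G}{-283 + G}$
$g{\left(L,Q \right)} = \frac{247}{-108 + L}$
$J = \frac{330318771}{1477}$ ($J = -2 + \left(\left(2 \cdot 290 \frac{1}{-283 + 290} + \frac{247}{-108 - 103}\right) + 223562\right) = -2 + \left(\left(2 \cdot 290 \cdot \frac{1}{7} + \frac{247}{-211}\right) + 223562\right) = -2 + \left(\left(2 \cdot 290 \cdot \frac{1}{7} + 247 \left(- \frac{1}{211}\right)\right) + 223562\right) = -2 + \left(\left(\frac{580}{7} - \frac{247}{211}\right) + 223562\right) = -2 + \left(\frac{120651}{1477} + 223562\right) = -2 + \frac{330321725}{1477} = \frac{330318771}{1477} \approx 2.2364 \cdot 10^{5}$)
$- J = \left(-1\right) \frac{330318771}{1477} = - \frac{330318771}{1477}$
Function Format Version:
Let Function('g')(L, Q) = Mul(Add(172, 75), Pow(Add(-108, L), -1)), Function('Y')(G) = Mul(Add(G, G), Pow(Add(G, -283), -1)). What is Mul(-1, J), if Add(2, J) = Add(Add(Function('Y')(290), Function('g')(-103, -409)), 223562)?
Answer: Rational(-330318771, 1477) ≈ -2.2364e+5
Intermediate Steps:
Function('Y')(G) = Mul(2, G, Pow(Add(-283, G), -1)) (Function('Y')(G) = Mul(Mul(2, G), Pow(Add(-283, G), -1)) = Mul(2, G, Pow(Add(-283, G), -1)))
Function('g')(L, Q) = Mul(247, Pow(Add(-108, L), -1))
J = Rational(330318771, 1477) (J = Add(-2, Add(Add(Mul(2, 290, Pow(Add(-283, 290), -1)), Mul(247, Pow(Add(-108, -103), -1))), 223562)) = Add(-2, Add(Add(Mul(2, 290, Pow(7, -1)), Mul(247, Pow(-211, -1))), 223562)) = Add(-2, Add(Add(Mul(2, 290, Rational(1, 7)), Mul(247, Rational(-1, 211))), 223562)) = Add(-2, Add(Add(Rational(580, 7), Rational(-247, 211)), 223562)) = Add(-2, Add(Rational(120651, 1477), 223562)) = Add(-2, Rational(330321725, 1477)) = Rational(330318771, 1477) ≈ 2.2364e+5)
Mul(-1, J) = Mul(-1, Rational(330318771, 1477)) = Rational(-330318771, 1477)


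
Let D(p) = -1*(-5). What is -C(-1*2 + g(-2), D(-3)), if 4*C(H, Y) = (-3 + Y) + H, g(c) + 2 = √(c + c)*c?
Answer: ½ + I ≈ 0.5 + 1.0*I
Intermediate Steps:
g(c) = -2 + √2*c^(3/2) (g(c) = -2 + √(c + c)*c = -2 + √(2*c)*c = -2 + (√2*√c)*c = -2 + √2*c^(3/2))
D(p) = 5
C(H, Y) = -¾ + H/4 + Y/4 (C(H, Y) = ((-3 + Y) + H)/4 = (-3 + H + Y)/4 = -¾ + H/4 + Y/4)
-C(-1*2 + g(-2), D(-3)) = -(-¾ + (-1*2 + (-2 + √2*(-2)^(3/2)))/4 + (¼)*5) = -(-¾ + (-2 + (-2 + √2*(-2*I*√2)))/4 + 5/4) = -(-¾ + (-2 + (-2 - 4*I))/4 + 5/4) = -(-¾ + (-4 - 4*I)/4 + 5/4) = -(-¾ + (-1 - I) + 5/4) = -(-½ - I) = ½ + I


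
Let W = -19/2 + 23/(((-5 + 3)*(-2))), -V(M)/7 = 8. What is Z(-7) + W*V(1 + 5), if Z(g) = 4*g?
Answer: 182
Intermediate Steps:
V(M) = -56 (V(M) = -7*8 = -56)
W = -15/4 (W = -19*½ + 23/((-2*(-2))) = -19/2 + 23/4 = -15/4 ≈ -3.7500)
Z(-7) + W*V(1 + 5) = 4*(-7) - 15/4*(-56) = -28 + 210 = 182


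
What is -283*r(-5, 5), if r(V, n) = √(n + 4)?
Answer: -849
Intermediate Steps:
r(V, n) = √(4 + n)
-283*r(-5, 5) = -283*√(4 + 5) = -283*√9 = -283*3 = -849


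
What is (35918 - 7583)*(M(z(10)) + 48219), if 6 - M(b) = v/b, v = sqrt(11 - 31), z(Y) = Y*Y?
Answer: 1366455375 - 5667*I*sqrt(5)/10 ≈ 1.3665e+9 - 1267.2*I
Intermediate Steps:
z(Y) = Y**2
v = 2*I*sqrt(5) (v = sqrt(-20) = 2*I*sqrt(5) ≈ 4.4721*I)
M(b) = 6 - 2*I*sqrt(5)/b
(35918 - 7583)*(M(z(10)) + 48219) = (35918 - 7583)*((6 - 2*I*sqrt(5)/(10**2)) + 48219) = 28335*((6 - 2*I*sqrt(5)/100) + 48219) = 28335*((6 - 2*I*sqrt(5)*1/100) + 48219) = 28335*((6 - I*sqrt(5)/50) + 48219) = 28335*(48225 - I*sqrt(5)/50) = 1366455375 - 5667*I*sqrt(5)/10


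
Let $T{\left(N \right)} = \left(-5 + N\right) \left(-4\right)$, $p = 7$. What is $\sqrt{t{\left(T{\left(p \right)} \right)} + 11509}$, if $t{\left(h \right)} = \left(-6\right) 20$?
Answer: $\sqrt{11389} \approx 106.72$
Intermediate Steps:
$T{\left(N \right)} = 20 - 4 N$
$t{\left(h \right)} = -120$
$\sqrt{t{\left(T{\left(p \right)} \right)} + 11509} = \sqrt{-120 + 11509} = \sqrt{11389}$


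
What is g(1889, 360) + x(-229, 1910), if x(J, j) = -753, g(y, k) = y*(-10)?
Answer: -19643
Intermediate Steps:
g(y, k) = -10*y
g(1889, 360) + x(-229, 1910) = -10*1889 - 753 = -18890 - 753 = -19643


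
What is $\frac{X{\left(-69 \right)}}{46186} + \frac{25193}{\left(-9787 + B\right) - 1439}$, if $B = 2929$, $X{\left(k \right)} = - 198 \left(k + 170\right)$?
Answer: $- \frac{664743652}{191602621} \approx -3.4694$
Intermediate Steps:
$X{\left(k \right)} = -33660 - 198 k$ ($X{\left(k \right)} = - 198 \left(170 + k\right) = -33660 - 198 k$)
$\frac{X{\left(-69 \right)}}{46186} + \frac{25193}{\left(-9787 + B\right) - 1439} = \frac{-33660 - -13662}{46186} + \frac{25193}{\left(-9787 + 2929\right) - 1439} = \left(-33660 + 13662\right) \frac{1}{46186} + \frac{25193}{-6858 - 1439} = \left(-19998\right) \frac{1}{46186} + \frac{25193}{-8297} = - \frac{9999}{23093} + 25193 \left(- \frac{1}{8297}\right) = - \frac{9999}{23093} - \frac{25193}{8297} = - \frac{664743652}{191602621}$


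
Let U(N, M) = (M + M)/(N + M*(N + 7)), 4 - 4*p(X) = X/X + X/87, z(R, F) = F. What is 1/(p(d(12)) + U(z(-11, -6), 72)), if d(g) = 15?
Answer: 638/1843 ≈ 0.34617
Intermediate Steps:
p(X) = ¾ - X/348 (p(X) = 1 - (X/X + X/87)/4 = 1 - (1 + X*(1/87))/4 = 1 - (1 + X/87)/4 = 1 + (-¼ - X/348) = ¾ - X/348)
U(N, M) = 2*M/(N + M*(7 + N)) (U(N, M) = (2*M)/(N + M*(7 + N)) = 2*M/(N + M*(7 + N)))
1/(p(d(12)) + U(z(-11, -6), 72)) = 1/((¾ - 1/348*15) + 2*72/(-6 + 7*72 + 72*(-6))) = 1/((¾ - 5/116) + 2*72/(-6 + 504 - 432)) = 1/(41/58 + 2*72/66) = 1/(41/58 + 2*72*(1/66)) = 1/(41/58 + 24/11) = 1/(1843/638) = 638/1843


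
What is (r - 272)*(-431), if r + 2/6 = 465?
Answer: -249118/3 ≈ -83039.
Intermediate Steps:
r = 1394/3 (r = -⅓ + 465 = 1394/3 ≈ 464.67)
(r - 272)*(-431) = (1394/3 - 272)*(-431) = (578/3)*(-431) = -249118/3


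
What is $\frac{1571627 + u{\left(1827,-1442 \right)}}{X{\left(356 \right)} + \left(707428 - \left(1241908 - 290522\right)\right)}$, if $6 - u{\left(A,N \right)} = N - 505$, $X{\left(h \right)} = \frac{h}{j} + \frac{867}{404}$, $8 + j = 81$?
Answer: $- \frac{46408021360}{7194602221} \approx -6.4504$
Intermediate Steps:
$j = 73$ ($j = -8 + 81 = 73$)
$X{\left(h \right)} = \frac{867}{404} + \frac{h}{73}$ ($X{\left(h \right)} = \frac{h}{73} + \frac{867}{404} = \frac{867}{404} + \frac{h}{73}$)
$u{\left(A,N \right)} = 511 - N$ ($u{\left(A,N \right)} = 6 - \left(N - 505\right) = 6 - \left(-505 + N\right) = 511 - N$)
$\frac{1571627 + u{\left(1827,-1442 \right)}}{X{\left(356 \right)} + \left(707428 - \left(1241908 - 290522\right)\right)} = \frac{1571627 + \left(511 - -1442\right)}{\left(\frac{867}{404} + \frac{1}{73} \cdot 356\right) + \left(707428 - \left(1241908 - 290522\right)\right)} = \frac{1571627 + \left(511 + 1442\right)}{\left(\frac{867}{404} + \frac{356}{73}\right) + \left(707428 - 951386\right)} = \frac{1571627 + 1953}{\frac{207115}{29492} + \left(707428 - 951386\right)} = \frac{1573580}{\frac{207115}{29492} - 243958} = \frac{1573580}{- \frac{7194602221}{29492}} = 1573580 \left(- \frac{29492}{7194602221}\right) = - \frac{46408021360}{7194602221}$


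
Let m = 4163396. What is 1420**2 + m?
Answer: 6179796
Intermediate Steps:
1420**2 + m = 1420**2 + 4163396 = 2016400 + 4163396 = 6179796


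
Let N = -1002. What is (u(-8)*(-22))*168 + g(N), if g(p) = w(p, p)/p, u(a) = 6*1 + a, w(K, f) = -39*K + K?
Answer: 7354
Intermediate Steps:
w(K, f) = -38*K
u(a) = 6 + a
g(p) = -38 (g(p) = (-38*p)/p = -38)
(u(-8)*(-22))*168 + g(N) = ((6 - 8)*(-22))*168 - 38 = -2*(-22)*168 - 38 = 44*168 - 38 = 7392 - 38 = 7354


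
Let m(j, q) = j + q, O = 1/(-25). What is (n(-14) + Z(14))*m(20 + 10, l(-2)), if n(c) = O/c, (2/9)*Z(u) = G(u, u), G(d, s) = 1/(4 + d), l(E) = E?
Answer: 177/25 ≈ 7.0800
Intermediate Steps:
O = -1/25 ≈ -0.040000
Z(u) = 9/(2*(4 + u))
n(c) = -1/(25*c)
(n(-14) + Z(14))*m(20 + 10, l(-2)) = (-1/25/(-14) + 9/(2*(4 + 14)))*((20 + 10) - 2) = (-1/25*(-1/14) + (9/2)/18)*(30 - 2) = (1/350 + (9/2)*(1/18))*28 = (1/350 + ¼)*28 = (177/700)*28 = 177/25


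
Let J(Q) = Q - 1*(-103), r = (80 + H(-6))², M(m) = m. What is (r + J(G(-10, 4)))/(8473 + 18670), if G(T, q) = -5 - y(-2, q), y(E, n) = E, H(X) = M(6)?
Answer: 7496/27143 ≈ 0.27617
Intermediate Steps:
H(X) = 6
G(T, q) = -3 (G(T, q) = -5 - 1*(-2) = -5 + 2 = -3)
r = 7396 (r = (80 + 6)² = 86² = 7396)
J(Q) = 103 + Q (J(Q) = Q + 103 = 103 + Q)
(r + J(G(-10, 4)))/(8473 + 18670) = (7396 + (103 - 3))/(8473 + 18670) = (7396 + 100)/27143 = 7496*(1/27143) = 7496/27143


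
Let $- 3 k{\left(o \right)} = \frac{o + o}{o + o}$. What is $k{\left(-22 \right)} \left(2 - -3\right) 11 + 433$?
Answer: $\frac{1244}{3} \approx 414.67$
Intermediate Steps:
$k{\left(o \right)} = - \frac{1}{3}$ ($k{\left(o \right)} = - \frac{\left(o + o\right) \frac{1}{o + o}}{3} = - \frac{2 o \frac{1}{2 o}}{3} = \left(- \frac{1}{3}\right) 1 = - \frac{1}{3}$)
$k{\left(-22 \right)} \left(2 - -3\right) 11 + 433 = - \frac{\left(2 - -3\right) 11}{3} + 433 = - \frac{\left(2 + 3\right) 11}{3} + 433 = - \frac{5 \cdot 11}{3} + 433 = \left(- \frac{1}{3}\right) 55 + 433 = - \frac{55}{3} + 433 = \frac{1244}{3}$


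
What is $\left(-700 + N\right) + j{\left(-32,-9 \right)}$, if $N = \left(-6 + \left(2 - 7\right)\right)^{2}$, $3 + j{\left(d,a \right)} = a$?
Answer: $-591$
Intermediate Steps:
$j{\left(d,a \right)} = -3 + a$
$N = 121$ ($N = \left(-6 - 5\right)^{2} = \left(-11\right)^{2} = 121$)
$\left(-700 + N\right) + j{\left(-32,-9 \right)} = \left(-700 + 121\right) - 12 = -579 - 12 = -591$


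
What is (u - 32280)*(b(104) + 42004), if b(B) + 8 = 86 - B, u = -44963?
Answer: -3242506654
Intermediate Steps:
b(B) = 78 - B (b(B) = -8 + (86 - B) = 78 - B)
(u - 32280)*(b(104) + 42004) = (-44963 - 32280)*((78 - 1*104) + 42004) = -77243*((78 - 104) + 42004) = -77243*(-26 + 42004) = -77243*41978 = -3242506654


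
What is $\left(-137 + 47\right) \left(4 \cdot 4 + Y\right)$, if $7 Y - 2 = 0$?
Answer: $- \frac{10260}{7} \approx -1465.7$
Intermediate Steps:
$Y = \frac{2}{7}$ ($Y = \frac{2}{7} + \frac{1}{7} \cdot 0 = \frac{2}{7} + 0 = \frac{2}{7} \approx 0.28571$)
$\left(-137 + 47\right) \left(4 \cdot 4 + Y\right) = \left(-137 + 47\right) \left(4 \cdot 4 + \frac{2}{7}\right) = - 90 \left(16 + \frac{2}{7}\right) = \left(-90\right) \frac{114}{7} = - \frac{10260}{7}$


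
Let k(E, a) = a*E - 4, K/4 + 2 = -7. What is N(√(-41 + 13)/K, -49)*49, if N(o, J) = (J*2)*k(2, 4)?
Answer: -19208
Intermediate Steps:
K = -36 (K = -8 + 4*(-7) = -8 - 28 = -36)
k(E, a) = -4 + E*a (k(E, a) = E*a - 4 = -4 + E*a)
N(o, J) = 8*J (N(o, J) = (J*2)*(-4 + 2*4) = (2*J)*(-4 + 8) = (2*J)*4 = 8*J)
N(√(-41 + 13)/K, -49)*49 = (8*(-49))*49 = -392*49 = -19208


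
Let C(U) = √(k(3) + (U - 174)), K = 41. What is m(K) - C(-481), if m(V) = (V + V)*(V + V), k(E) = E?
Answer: 6724 - 2*I*√163 ≈ 6724.0 - 25.534*I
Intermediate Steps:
C(U) = √(-171 + U) (C(U) = √(3 + (U - 174)) = √(3 + (-174 + U)) = √(-171 + U))
m(V) = 4*V² (m(V) = (2*V)*(2*V) = 4*V²)
m(K) - C(-481) = 4*41² - √(-171 - 481) = 4*1681 - √(-652) = 6724 - 2*I*√163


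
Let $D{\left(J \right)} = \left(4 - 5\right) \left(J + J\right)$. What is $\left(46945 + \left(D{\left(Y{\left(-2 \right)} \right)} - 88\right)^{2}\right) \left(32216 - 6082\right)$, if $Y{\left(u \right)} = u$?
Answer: $1411262134$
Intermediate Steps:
$D{\left(J \right)} = - 2 J$
$\left(46945 + \left(D{\left(Y{\left(-2 \right)} \right)} - 88\right)^{2}\right) \left(32216 - 6082\right) = \left(46945 + \left(\left(-2\right) \left(-2\right) - 88\right)^{2}\right) \left(32216 - 6082\right) = \left(46945 + \left(4 - 88\right)^{2}\right) 26134 = \left(46945 + \left(-84\right)^{2}\right) 26134 = \left(46945 + 7056\right) 26134 = 54001 \cdot 26134 = 1411262134$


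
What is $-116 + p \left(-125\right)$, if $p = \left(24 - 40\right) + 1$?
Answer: $1759$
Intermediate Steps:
$p = -15$ ($p = -16 + 1 = -15$)
$-116 + p \left(-125\right) = -116 - -1875 = -116 + 1875 = 1759$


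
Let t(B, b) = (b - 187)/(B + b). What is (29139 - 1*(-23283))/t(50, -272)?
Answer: 1293076/51 ≈ 25354.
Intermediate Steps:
t(B, b) = (-187 + b)/(B + b)
(29139 - 1*(-23283))/t(50, -272) = (29139 - 1*(-23283))/(((-187 - 272)/(50 - 272))) = (29139 + 23283)/((-459/(-222))) = 52422/((-1/222*(-459))) = 52422/(153/74) = 52422*(74/153) = 1293076/51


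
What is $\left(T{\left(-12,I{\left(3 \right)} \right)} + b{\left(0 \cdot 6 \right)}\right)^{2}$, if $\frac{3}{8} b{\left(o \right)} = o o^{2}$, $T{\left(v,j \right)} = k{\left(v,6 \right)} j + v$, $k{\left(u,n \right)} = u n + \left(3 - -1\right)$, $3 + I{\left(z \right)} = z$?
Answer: $144$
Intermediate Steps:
$I{\left(z \right)} = -3 + z$
$k{\left(u,n \right)} = 4 + n u$ ($k{\left(u,n \right)} = n u + \left(3 + 1\right) = n u + 4 = 4 + n u$)
$T{\left(v,j \right)} = v + j \left(4 + 6 v\right)$ ($T{\left(v,j \right)} = \left(4 + 6 v\right) j + v = j \left(4 + 6 v\right) + v = v + j \left(4 + 6 v\right)$)
$b{\left(o \right)} = \frac{8 o^{3}}{3}$ ($b{\left(o \right)} = \frac{8 o o^{2}}{3} = \frac{8 o^{3}}{3}$)
$\left(T{\left(-12,I{\left(3 \right)} \right)} + b{\left(0 \cdot 6 \right)}\right)^{2} = \left(\left(-12 + 2 \left(-3 + 3\right) \left(2 + 3 \left(-12\right)\right)\right) + \frac{8 \left(0 \cdot 6\right)^{3}}{3}\right)^{2} = \left(\left(-12 + 2 \cdot 0 \left(2 - 36\right)\right) + \frac{8 \cdot 0^{3}}{3}\right)^{2} = \left(\left(-12 + 2 \cdot 0 \left(-34\right)\right) + \frac{8}{3} \cdot 0\right)^{2} = \left(\left(-12 + 0\right) + 0\right)^{2} = \left(-12 + 0\right)^{2} = \left(-12\right)^{2} = 144$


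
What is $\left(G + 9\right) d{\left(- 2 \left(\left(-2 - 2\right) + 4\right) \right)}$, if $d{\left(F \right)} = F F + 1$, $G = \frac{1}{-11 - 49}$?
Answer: $\frac{539}{60} \approx 8.9833$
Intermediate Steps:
$G = - \frac{1}{60}$ ($G = \frac{1}{-60} = - \frac{1}{60} \approx -0.016667$)
$d{\left(F \right)} = 1 + F^{2}$ ($d{\left(F \right)} = F^{2} + 1 = 1 + F^{2}$)
$\left(G + 9\right) d{\left(- 2 \left(\left(-2 - 2\right) + 4\right) \right)} = \left(- \frac{1}{60} + 9\right) \left(1 + \left(- 2 \left(\left(-2 - 2\right) + 4\right)\right)^{2}\right) = \frac{539 \left(1 + \left(- 2 \left(\left(-2 - 2\right) + 4\right)\right)^{2}\right)}{60} = \frac{539 \left(1 + \left(- 2 \left(-4 + 4\right)\right)^{2}\right)}{60} = \frac{539 \left(1 + \left(\left(-2\right) 0\right)^{2}\right)}{60} = \frac{539 \left(1 + 0^{2}\right)}{60} = \frac{539 \left(1 + 0\right)}{60} = \frac{539}{60} \cdot 1 = \frac{539}{60}$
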